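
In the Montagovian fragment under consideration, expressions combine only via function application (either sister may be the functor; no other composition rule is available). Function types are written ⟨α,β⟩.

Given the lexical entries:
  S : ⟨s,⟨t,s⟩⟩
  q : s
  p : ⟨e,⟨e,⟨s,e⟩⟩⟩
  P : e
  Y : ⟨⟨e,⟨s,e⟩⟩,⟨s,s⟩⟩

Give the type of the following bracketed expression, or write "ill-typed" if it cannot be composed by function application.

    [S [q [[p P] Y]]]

[p P]: functor p : ⟨e,⟨e,⟨s,e⟩⟩⟩, argument P : e; result ⟨e,⟨s,e⟩⟩.
[[p P] Y]: functor Y : ⟨⟨e,⟨s,e⟩⟩,⟨s,s⟩⟩, argument [p P] : ⟨e,⟨s,e⟩⟩; result ⟨s,s⟩.
[q [[p P] Y]]: functor [[p P] Y] : ⟨s,s⟩, argument q : s; result s.
[S [q [[p P] Y]]]: functor S : ⟨s,⟨t,s⟩⟩, argument [q [[p P] Y]] : s; result ⟨t,s⟩.

⟨t,s⟩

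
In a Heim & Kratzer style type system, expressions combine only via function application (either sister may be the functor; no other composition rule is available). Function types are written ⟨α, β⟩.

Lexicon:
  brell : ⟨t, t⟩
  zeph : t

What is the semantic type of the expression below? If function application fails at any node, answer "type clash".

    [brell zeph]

t

At [brell zeph], brell : ⟨t, t⟩ takes zeph : t, giving t.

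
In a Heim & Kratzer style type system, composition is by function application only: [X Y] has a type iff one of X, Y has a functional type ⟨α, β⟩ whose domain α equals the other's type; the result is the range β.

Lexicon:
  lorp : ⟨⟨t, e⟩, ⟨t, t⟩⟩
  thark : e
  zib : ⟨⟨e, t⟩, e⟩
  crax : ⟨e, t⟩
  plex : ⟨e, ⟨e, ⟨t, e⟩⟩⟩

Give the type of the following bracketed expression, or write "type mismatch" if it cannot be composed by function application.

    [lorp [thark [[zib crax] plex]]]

⟨t, t⟩

At [zib crax], zib : ⟨⟨e, t⟩, e⟩ takes crax : ⟨e, t⟩, giving e.
At [[zib crax] plex], plex : ⟨e, ⟨e, ⟨t, e⟩⟩⟩ takes [zib crax] : e, giving ⟨e, ⟨t, e⟩⟩.
At [thark [[zib crax] plex]], [[zib crax] plex] : ⟨e, ⟨t, e⟩⟩ takes thark : e, giving ⟨t, e⟩.
At [lorp [thark [[zib crax] plex]]], lorp : ⟨⟨t, e⟩, ⟨t, t⟩⟩ takes [thark [[zib crax] plex]] : ⟨t, e⟩, giving ⟨t, t⟩.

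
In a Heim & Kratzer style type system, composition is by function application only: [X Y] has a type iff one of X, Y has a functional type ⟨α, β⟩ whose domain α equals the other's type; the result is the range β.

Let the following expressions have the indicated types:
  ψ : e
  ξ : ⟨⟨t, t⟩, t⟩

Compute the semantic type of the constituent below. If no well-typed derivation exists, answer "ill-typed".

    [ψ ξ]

ill-typed

At [ψ ξ]: neither e nor ⟨⟨t, t⟩, t⟩ can take the other as argument; the node is ill-typed.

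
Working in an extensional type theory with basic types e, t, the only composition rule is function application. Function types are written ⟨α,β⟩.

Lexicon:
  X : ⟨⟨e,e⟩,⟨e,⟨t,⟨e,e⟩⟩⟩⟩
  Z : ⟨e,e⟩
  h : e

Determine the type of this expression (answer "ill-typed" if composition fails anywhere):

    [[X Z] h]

⟨t,⟨e,e⟩⟩

At [X Z], X : ⟨⟨e,e⟩,⟨e,⟨t,⟨e,e⟩⟩⟩⟩ takes Z : ⟨e,e⟩, giving ⟨e,⟨t,⟨e,e⟩⟩⟩.
At [[X Z] h], [X Z] : ⟨e,⟨t,⟨e,e⟩⟩⟩ takes h : e, giving ⟨t,⟨e,e⟩⟩.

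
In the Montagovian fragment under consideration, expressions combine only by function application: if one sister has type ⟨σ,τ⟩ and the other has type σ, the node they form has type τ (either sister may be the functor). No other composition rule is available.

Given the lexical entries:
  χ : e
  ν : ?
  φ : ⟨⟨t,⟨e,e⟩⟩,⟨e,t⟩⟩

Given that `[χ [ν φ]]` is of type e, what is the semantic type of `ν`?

[χ [ν φ]] must have type e. The sister χ has type e; that is not a function onto e, so [ν φ] must be the functor, of type ⟨e,e⟩.
[ν φ] must have type ⟨e,e⟩. The sister φ has type ⟨⟨t,⟨e,e⟩⟩,⟨e,t⟩⟩; that is not a function onto ⟨e,e⟩, so ν must be the functor, of type ⟨⟨⟨t,⟨e,e⟩⟩,⟨e,t⟩⟩,⟨e,e⟩⟩.

⟨⟨⟨t,⟨e,e⟩⟩,⟨e,t⟩⟩,⟨e,e⟩⟩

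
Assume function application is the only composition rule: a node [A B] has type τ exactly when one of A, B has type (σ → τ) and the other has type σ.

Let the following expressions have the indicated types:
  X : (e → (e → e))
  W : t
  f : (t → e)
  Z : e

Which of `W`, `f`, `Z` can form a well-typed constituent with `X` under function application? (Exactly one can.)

W : t — X needs e; W needs nothing (atomic); neither fits.
f : (t → e) — X needs e; f needs t; neither fits.
Z — combines: X : (e → (e → e)) takes Z : e as argument, giving (e → e).

Z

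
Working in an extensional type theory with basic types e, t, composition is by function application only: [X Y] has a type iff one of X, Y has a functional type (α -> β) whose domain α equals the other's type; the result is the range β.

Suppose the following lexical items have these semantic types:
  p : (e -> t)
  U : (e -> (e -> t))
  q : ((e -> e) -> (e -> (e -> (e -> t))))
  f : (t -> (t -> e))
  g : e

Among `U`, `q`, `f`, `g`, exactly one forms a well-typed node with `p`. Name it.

U : (e -> (e -> t)) — neither side's domain matches the other.
q : ((e -> e) -> (e -> (e -> (e -> t)))) — neither side's domain matches the other.
f : (t -> (t -> e)) — neither side's domain matches the other.
g — combines: p : (e -> t) takes g : e as argument, giving t.

g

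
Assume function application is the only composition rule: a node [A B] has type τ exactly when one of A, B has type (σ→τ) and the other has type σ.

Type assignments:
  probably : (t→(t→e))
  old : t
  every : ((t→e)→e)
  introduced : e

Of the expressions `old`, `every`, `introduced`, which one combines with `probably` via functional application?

old

old — combines: probably : (t→(t→e)) takes old : t as argument, giving (t→e).
every : ((t→e)→e) — no; probably wants t, and every wants (t→e).
introduced : e — no; probably wants t, and introduced wants nothing (atomic).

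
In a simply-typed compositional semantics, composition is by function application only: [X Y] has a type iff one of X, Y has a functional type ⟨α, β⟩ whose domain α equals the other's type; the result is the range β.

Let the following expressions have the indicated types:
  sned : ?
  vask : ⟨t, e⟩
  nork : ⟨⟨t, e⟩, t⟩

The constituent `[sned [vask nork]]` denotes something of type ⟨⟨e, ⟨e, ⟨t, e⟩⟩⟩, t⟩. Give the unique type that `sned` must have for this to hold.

[sned [vask nork]] must have type ⟨⟨e, ⟨e, ⟨t, e⟩⟩⟩, t⟩. The sister [vask nork] has type t; that is not a function onto ⟨⟨e, ⟨e, ⟨t, e⟩⟩⟩, t⟩, so sned must be the functor, of type ⟨t, ⟨⟨e, ⟨e, ⟨t, e⟩⟩⟩, t⟩⟩.

⟨t, ⟨⟨e, ⟨e, ⟨t, e⟩⟩⟩, t⟩⟩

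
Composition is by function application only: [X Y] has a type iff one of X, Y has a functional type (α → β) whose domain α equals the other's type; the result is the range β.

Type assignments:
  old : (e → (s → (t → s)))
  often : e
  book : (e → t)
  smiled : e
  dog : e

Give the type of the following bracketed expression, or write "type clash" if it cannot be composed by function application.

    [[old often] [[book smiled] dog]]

At [old often], old : (e → (s → (t → s))) takes often : e, giving (s → (t → s)).
At [book smiled], book : (e → t) takes smiled : e, giving t.
[[book smiled] dog]: t and e cannot combine by function application — type clash.

type clash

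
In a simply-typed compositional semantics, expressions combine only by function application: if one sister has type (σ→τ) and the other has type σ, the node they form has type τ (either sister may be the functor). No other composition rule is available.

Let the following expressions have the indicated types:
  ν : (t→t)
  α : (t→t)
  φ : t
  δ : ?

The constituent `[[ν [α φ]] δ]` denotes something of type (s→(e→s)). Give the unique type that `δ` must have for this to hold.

(t→(s→(e→s)))

At [[ν [α φ]] δ] (required: (s→(e→s))): [ν [α φ]] is t, which is not a function with range (s→(e→s)); hence δ is the functor — type (t→(s→(e→s))).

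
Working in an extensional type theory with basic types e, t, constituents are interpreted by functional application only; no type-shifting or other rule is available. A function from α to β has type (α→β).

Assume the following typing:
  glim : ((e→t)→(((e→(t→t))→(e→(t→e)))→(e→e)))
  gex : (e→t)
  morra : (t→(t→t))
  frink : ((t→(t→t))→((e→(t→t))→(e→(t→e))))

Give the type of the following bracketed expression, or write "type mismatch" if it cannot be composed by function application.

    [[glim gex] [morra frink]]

(e→e)

[glim gex]: ((e→t)→(((e→(t→t))→(e→(t→e)))→(e→e))) applied to (e→t) yields (((e→(t→t))→(e→(t→e)))→(e→e)).
[morra frink]: ((t→(t→t))→((e→(t→t))→(e→(t→e)))) applied to (t→(t→t)) yields ((e→(t→t))→(e→(t→e))).
[[glim gex] [morra frink]]: (((e→(t→t))→(e→(t→e)))→(e→e)) applied to ((e→(t→t))→(e→(t→e))) yields (e→e).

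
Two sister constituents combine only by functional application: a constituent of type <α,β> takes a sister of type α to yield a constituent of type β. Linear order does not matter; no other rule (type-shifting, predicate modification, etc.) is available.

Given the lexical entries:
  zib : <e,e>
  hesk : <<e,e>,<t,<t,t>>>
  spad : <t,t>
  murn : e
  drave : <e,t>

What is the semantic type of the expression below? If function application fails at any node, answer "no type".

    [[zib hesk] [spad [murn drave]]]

<t,t>

[zib hesk]: <<e,e>,<t,<t,t>>> applied to <e,e> yields <t,<t,t>>.
[murn drave]: <e,t> applied to e yields t.
[spad [murn drave]]: <t,t> applied to t yields t.
[[zib hesk] [spad [murn drave]]]: <t,<t,t>> applied to t yields <t,t>.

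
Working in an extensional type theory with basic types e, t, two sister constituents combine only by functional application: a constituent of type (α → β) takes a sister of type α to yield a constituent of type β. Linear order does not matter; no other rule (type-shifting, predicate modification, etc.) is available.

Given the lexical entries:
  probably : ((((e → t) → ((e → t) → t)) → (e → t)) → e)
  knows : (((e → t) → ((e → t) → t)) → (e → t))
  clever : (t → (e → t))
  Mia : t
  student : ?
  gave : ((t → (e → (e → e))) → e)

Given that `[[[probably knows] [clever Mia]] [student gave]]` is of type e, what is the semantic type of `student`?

[[[probably knows] [clever Mia]] [student gave]] is required to be e. [[probably knows] [clever Mia]] : t cannot yield e as functor, so [student gave] : (t → e).
[student gave] is required to be (t → e). gave : ((t → (e → (e → e))) → e) cannot yield (t → e) as functor, so student : (((t → (e → (e → e))) → e) → (t → e)).

(((t → (e → (e → e))) → e) → (t → e))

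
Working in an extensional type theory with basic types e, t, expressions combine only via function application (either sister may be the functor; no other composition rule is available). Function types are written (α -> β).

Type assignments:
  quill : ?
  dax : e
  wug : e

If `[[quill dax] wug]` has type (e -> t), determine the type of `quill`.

[[quill dax] wug] must have type (e -> t). The sister wug has type e; that is not a function onto (e -> t), so [quill dax] must be the functor, of type (e -> (e -> t)).
[quill dax] must have type (e -> (e -> t)). The sister dax has type e; that is not a function onto (e -> (e -> t)), so quill must be the functor, of type (e -> (e -> (e -> t))).

(e -> (e -> (e -> t)))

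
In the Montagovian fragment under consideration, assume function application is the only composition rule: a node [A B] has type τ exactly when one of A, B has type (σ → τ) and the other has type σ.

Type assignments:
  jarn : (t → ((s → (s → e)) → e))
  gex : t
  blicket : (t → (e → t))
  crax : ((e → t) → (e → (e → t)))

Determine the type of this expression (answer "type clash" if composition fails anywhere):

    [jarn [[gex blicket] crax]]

type clash

[gex blicket]: (t → (e → t)) applied to t yields (e → t).
[[gex blicket] crax]: ((e → t) → (e → (e → t))) applied to (e → t) yields (e → (e → t)).
[jarn [[gex blicket] crax]]: (t → ((s → (s → e)) → e)) with (e → (e → t)) — neither is a function whose domain matches the other; composition fails here.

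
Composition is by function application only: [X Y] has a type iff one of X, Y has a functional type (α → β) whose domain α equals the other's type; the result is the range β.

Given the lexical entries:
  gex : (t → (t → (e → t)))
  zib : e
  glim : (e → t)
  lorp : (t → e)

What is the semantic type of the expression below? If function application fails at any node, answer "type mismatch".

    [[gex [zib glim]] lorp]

type mismatch

[zib glim] — glim of type (e → t) combines with zib of type e: type t.
[gex [zib glim]] — gex of type (t → (t → (e → t))) combines with [zib glim] of type t: type (t → (e → t)).
At [[gex [zib glim]] lorp]: neither (t → (e → t)) nor (t → e) can take the other as argument; the node is ill-typed.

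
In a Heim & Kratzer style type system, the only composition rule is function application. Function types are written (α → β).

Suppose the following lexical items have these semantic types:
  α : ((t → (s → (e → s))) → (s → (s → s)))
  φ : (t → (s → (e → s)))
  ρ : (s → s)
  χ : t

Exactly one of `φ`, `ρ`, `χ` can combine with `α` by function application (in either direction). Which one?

φ

φ — combines: α : ((t → (s → (e → s))) → (s → (s → s))) takes φ : (t → (s → (e → s))) as argument, giving (s → (s → s)).
ρ : (s → s) — neither side's domain matches the other.
χ : t — neither side's domain matches the other.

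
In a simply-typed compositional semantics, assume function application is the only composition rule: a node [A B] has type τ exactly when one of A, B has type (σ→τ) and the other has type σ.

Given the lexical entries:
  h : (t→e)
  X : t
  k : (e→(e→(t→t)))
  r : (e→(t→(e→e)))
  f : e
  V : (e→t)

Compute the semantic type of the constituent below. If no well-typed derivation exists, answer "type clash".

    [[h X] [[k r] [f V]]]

[h X]: h is (t→e), X is t; result e.
At [k r]: neither (e→(e→(t→t))) nor (e→(t→(e→e))) can take the other as argument; the node is ill-typed.

type clash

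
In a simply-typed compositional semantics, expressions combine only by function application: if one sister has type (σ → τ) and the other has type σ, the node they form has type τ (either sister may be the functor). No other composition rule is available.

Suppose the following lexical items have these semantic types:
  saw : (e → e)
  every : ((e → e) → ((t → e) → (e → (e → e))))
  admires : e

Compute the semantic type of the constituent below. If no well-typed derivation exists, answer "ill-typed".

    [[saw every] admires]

[saw every]: every is ((e → e) → ((t → e) → (e → (e → e)))), saw is (e → e); result ((t → e) → (e → (e → e))).
At [[saw every] admires]: neither ((t → e) → (e → (e → e))) nor e can take the other as argument; the node is ill-typed.

ill-typed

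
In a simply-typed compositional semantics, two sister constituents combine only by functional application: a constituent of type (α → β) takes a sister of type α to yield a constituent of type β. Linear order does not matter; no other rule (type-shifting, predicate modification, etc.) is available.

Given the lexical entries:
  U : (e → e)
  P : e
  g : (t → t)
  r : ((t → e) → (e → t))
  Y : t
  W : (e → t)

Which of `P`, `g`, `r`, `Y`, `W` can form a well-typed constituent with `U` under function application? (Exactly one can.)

P

P — combines: U : (e → e) takes P : e as argument, giving e.
g : (t → t) — no; U wants e, and g wants t.
r : ((t → e) → (e → t)) — no; U wants e, and r wants (t → e).
Y : t — no; U wants e, and Y wants nothing (atomic).
W : (e → t) — no; U wants e, and W wants e.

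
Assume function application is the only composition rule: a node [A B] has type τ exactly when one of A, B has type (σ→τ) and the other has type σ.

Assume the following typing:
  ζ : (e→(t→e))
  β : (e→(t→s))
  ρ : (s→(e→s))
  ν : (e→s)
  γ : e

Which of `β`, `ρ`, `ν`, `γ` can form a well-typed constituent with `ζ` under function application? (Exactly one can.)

γ

β : (e→(t→s)) — neither side's domain matches the other.
ρ : (s→(e→s)) — neither side's domain matches the other.
ν : (e→s) — neither side's domain matches the other.
γ — combines: ζ : (e→(t→e)) takes γ : e as argument, giving (t→e).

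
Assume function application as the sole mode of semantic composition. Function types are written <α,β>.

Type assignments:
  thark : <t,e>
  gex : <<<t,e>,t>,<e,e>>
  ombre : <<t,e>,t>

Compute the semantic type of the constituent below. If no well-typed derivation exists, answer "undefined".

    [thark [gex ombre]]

[gex ombre]: gex is <<<t,e>,t>,<e,e>>, ombre is <<t,e>,t>; result <e,e>.
At [thark [gex ombre]]: neither <t,e> nor <e,e> can take the other as argument; the node is ill-typed.

undefined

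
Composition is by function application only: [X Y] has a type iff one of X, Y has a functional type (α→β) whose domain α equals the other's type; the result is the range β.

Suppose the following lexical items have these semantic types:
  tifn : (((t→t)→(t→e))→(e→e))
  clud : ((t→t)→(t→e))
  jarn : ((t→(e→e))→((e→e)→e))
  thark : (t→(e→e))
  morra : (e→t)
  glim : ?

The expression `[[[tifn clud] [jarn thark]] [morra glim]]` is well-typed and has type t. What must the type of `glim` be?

[[[tifn clud] [jarn thark]] [morra glim]] is required to be t. [[tifn clud] [jarn thark]] : e cannot yield t as functor, so [morra glim] : (e→t).
[morra glim] is required to be (e→t). morra : (e→t) cannot yield (e→t) as functor, so glim : ((e→t)→(e→t)).

((e→t)→(e→t))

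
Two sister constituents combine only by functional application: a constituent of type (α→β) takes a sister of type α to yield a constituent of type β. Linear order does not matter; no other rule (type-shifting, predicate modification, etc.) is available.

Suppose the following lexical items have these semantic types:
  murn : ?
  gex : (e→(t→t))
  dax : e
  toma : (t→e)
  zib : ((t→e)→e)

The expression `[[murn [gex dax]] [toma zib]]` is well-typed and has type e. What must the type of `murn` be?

[[murn [gex dax]] [toma zib]] must have type e. The sister [toma zib] has type e; that is not a function onto e, so [murn [gex dax]] must be the functor, of type (e→e).
[murn [gex dax]] must have type (e→e). The sister [gex dax] has type (t→t); that is not a function onto (e→e), so murn must be the functor, of type ((t→t)→(e→e)).

((t→t)→(e→e))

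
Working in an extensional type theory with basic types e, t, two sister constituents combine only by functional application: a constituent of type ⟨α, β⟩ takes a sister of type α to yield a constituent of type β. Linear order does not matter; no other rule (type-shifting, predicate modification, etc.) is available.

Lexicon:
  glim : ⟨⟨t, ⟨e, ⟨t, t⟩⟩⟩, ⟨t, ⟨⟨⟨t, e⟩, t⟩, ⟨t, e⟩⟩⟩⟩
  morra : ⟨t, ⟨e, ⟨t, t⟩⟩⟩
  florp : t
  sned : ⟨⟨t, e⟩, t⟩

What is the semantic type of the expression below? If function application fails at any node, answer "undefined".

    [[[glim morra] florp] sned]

[glim morra]: functor glim : ⟨⟨t, ⟨e, ⟨t, t⟩⟩⟩, ⟨t, ⟨⟨⟨t, e⟩, t⟩, ⟨t, e⟩⟩⟩⟩, argument morra : ⟨t, ⟨e, ⟨t, t⟩⟩⟩; result ⟨t, ⟨⟨⟨t, e⟩, t⟩, ⟨t, e⟩⟩⟩.
[[glim morra] florp]: functor [glim morra] : ⟨t, ⟨⟨⟨t, e⟩, t⟩, ⟨t, e⟩⟩⟩, argument florp : t; result ⟨⟨⟨t, e⟩, t⟩, ⟨t, e⟩⟩.
[[[glim morra] florp] sned]: functor [[glim morra] florp] : ⟨⟨⟨t, e⟩, t⟩, ⟨t, e⟩⟩, argument sned : ⟨⟨t, e⟩, t⟩; result ⟨t, e⟩.

⟨t, e⟩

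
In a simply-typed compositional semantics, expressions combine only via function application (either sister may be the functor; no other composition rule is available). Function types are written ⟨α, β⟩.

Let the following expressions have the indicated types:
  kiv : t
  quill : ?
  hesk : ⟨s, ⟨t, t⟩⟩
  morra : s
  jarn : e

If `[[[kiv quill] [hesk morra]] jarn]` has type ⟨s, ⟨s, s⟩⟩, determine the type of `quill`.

At [[[kiv quill] [hesk morra]] jarn] (required: ⟨s, ⟨s, s⟩⟩): jarn is e, which is not a function with range ⟨s, ⟨s, s⟩⟩; hence [[kiv quill] [hesk morra]] is the functor — type ⟨e, ⟨s, ⟨s, s⟩⟩⟩.
At [[kiv quill] [hesk morra]] (required: ⟨e, ⟨s, ⟨s, s⟩⟩⟩): [hesk morra] is ⟨t, t⟩, which is not a function with range ⟨e, ⟨s, ⟨s, s⟩⟩⟩; hence [kiv quill] is the functor — type ⟨⟨t, t⟩, ⟨e, ⟨s, ⟨s, s⟩⟩⟩⟩.
At [kiv quill] (required: ⟨⟨t, t⟩, ⟨e, ⟨s, ⟨s, s⟩⟩⟩⟩): kiv is t, which is not a function with range ⟨⟨t, t⟩, ⟨e, ⟨s, ⟨s, s⟩⟩⟩⟩; hence quill is the functor — type ⟨t, ⟨⟨t, t⟩, ⟨e, ⟨s, ⟨s, s⟩⟩⟩⟩⟩.

⟨t, ⟨⟨t, t⟩, ⟨e, ⟨s, ⟨s, s⟩⟩⟩⟩⟩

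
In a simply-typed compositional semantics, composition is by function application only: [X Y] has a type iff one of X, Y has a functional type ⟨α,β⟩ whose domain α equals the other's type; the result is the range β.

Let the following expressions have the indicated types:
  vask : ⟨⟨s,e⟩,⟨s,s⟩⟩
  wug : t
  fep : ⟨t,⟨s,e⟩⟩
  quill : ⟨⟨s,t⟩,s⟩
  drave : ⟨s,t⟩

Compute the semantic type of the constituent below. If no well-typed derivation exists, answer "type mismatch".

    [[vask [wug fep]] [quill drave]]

[wug fep]: ⟨t,⟨s,e⟩⟩ applied to t yields ⟨s,e⟩.
[vask [wug fep]]: ⟨⟨s,e⟩,⟨s,s⟩⟩ applied to ⟨s,e⟩ yields ⟨s,s⟩.
[quill drave]: ⟨⟨s,t⟩,s⟩ applied to ⟨s,t⟩ yields s.
[[vask [wug fep]] [quill drave]]: ⟨s,s⟩ applied to s yields s.

s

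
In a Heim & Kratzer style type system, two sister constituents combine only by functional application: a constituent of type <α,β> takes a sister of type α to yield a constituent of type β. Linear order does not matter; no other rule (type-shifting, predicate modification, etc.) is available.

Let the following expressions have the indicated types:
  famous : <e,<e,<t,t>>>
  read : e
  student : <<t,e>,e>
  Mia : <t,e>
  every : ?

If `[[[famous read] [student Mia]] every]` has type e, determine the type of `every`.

<<t,t>,e>

[[[famous read] [student Mia]] every] is required to be e. [[famous read] [student Mia]] : <t,t> cannot yield e as functor, so every : <<t,t>,e>.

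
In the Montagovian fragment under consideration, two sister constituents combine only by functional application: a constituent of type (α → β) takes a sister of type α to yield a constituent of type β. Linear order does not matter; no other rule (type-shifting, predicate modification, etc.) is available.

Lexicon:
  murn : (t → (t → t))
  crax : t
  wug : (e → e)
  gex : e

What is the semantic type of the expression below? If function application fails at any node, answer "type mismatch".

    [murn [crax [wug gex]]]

[wug gex]: functor wug : (e → e), argument gex : e; result e.
[crax [wug gex]]: t and e cannot combine by function application — type clash.

type mismatch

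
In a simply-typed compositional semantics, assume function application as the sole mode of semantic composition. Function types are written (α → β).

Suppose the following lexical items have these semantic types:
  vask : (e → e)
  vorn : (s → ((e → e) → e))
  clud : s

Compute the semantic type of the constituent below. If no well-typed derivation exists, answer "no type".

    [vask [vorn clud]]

e

[vorn clud] — vorn of type (s → ((e → e) → e)) combines with clud of type s: type ((e → e) → e).
[vask [vorn clud]] — [vorn clud] of type ((e → e) → e) combines with vask of type (e → e): type e.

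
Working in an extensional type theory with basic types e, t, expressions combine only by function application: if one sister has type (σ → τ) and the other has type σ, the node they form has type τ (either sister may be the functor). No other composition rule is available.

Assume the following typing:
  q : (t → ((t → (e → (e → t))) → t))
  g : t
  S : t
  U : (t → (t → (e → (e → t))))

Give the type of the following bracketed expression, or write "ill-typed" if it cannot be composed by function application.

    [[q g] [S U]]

[q g] — q of type (t → ((t → (e → (e → t))) → t)) combines with g of type t: type ((t → (e → (e → t))) → t).
[S U] — U of type (t → (t → (e → (e → t)))) combines with S of type t: type (t → (e → (e → t))).
[[q g] [S U]] — [q g] of type ((t → (e → (e → t))) → t) combines with [S U] of type (t → (e → (e → t))): type t.

t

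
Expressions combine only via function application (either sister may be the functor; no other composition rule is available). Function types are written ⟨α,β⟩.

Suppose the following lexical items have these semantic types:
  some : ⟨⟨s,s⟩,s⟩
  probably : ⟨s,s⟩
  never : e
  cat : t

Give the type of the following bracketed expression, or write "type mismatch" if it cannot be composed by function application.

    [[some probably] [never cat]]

At [some probably], some : ⟨⟨s,s⟩,s⟩ takes probably : ⟨s,s⟩, giving s.
At [never cat]: neither e nor t can take the other as argument; the node is ill-typed.

type mismatch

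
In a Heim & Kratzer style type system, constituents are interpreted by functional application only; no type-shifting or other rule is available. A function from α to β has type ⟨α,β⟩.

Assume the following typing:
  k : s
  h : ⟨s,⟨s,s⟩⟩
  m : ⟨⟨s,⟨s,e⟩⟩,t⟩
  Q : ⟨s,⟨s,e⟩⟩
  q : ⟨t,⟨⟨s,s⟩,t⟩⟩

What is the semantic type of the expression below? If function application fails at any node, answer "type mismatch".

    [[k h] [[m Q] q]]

t

[k h]: ⟨s,⟨s,s⟩⟩ applied to s yields ⟨s,s⟩.
[m Q]: ⟨⟨s,⟨s,e⟩⟩,t⟩ applied to ⟨s,⟨s,e⟩⟩ yields t.
[[m Q] q]: ⟨t,⟨⟨s,s⟩,t⟩⟩ applied to t yields ⟨⟨s,s⟩,t⟩.
[[k h] [[m Q] q]]: ⟨⟨s,s⟩,t⟩ applied to ⟨s,s⟩ yields t.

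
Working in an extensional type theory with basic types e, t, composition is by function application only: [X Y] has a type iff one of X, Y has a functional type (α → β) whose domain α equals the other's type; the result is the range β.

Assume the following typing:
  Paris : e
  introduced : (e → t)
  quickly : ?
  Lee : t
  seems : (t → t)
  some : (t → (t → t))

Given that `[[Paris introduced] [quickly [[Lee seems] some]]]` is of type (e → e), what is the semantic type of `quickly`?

((t → t) → (t → (e → e)))

At [[Paris introduced] [quickly [[Lee seems] some]]] (required: (e → e)): [Paris introduced] is t, which is not a function with range (e → e); hence [quickly [[Lee seems] some]] is the functor — type (t → (e → e)).
At [quickly [[Lee seems] some]] (required: (t → (e → e))): [[Lee seems] some] is (t → t), which is not a function with range (t → (e → e)); hence quickly is the functor — type ((t → t) → (t → (e → e))).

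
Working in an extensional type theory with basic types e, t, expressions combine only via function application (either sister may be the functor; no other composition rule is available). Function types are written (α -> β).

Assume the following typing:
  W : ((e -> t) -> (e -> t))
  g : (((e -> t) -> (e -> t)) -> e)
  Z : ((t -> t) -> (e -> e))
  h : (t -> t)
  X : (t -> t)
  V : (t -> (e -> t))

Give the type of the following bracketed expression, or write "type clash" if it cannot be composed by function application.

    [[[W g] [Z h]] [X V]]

[W g] — g of type (((e -> t) -> (e -> t)) -> e) combines with W of type ((e -> t) -> (e -> t)): type e.
[Z h] — Z of type ((t -> t) -> (e -> e)) combines with h of type (t -> t): type (e -> e).
[[W g] [Z h]] — [Z h] of type (e -> e) combines with [W g] of type e: type e.
[X V]: (t -> t) and (t -> (e -> t)) cannot combine by function application — type clash.

type clash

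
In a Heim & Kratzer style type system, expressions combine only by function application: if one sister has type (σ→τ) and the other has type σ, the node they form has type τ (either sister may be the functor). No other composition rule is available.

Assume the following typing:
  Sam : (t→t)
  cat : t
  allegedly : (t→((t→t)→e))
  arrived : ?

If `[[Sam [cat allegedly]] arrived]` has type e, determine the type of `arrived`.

(e→e)

At [[Sam [cat allegedly]] arrived] (required: e): [Sam [cat allegedly]] is e, which is not a function with range e; hence arrived is the functor — type (e→e).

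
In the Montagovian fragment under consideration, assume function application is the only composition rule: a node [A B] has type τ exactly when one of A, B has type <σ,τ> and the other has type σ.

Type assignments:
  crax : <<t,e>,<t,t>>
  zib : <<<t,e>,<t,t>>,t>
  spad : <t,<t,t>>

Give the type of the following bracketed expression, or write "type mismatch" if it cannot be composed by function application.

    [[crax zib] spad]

At [crax zib], zib : <<<t,e>,<t,t>>,t> takes crax : <<t,e>,<t,t>>, giving t.
At [[crax zib] spad], spad : <t,<t,t>> takes [crax zib] : t, giving <t,t>.

<t,t>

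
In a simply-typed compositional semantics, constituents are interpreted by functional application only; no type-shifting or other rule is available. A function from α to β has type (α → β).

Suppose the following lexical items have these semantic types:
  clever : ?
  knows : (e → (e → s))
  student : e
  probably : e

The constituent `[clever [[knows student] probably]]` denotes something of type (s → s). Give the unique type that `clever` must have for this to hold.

(s → (s → s))

[clever [[knows student] probably]] is required to be (s → s). [[knows student] probably] : s cannot yield (s → s) as functor, so clever : (s → (s → s)).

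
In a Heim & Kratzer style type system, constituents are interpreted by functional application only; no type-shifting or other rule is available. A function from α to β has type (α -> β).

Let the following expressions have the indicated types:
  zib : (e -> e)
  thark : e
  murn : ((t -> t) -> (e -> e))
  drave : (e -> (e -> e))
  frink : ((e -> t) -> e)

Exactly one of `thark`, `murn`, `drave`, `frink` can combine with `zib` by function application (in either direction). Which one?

thark

thark — combines: zib : (e -> e) takes thark : e as argument, giving e.
murn : ((t -> t) -> (e -> e)) — does not combine with zib.
drave : (e -> (e -> e)) — does not combine with zib.
frink : ((e -> t) -> e) — does not combine with zib.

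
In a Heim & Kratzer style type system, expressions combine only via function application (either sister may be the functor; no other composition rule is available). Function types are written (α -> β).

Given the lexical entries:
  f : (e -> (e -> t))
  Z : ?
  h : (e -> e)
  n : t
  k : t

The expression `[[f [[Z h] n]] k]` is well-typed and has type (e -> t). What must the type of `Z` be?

((e -> e) -> (t -> ((e -> (e -> t)) -> (t -> (e -> t)))))

[[f [[Z h] n]] k] must have type (e -> t). The sister k has type t; that is not a function onto (e -> t), so [f [[Z h] n]] must be the functor, of type (t -> (e -> t)).
[f [[Z h] n]] must have type (t -> (e -> t)). The sister f has type (e -> (e -> t)); that is not a function onto (t -> (e -> t)), so [[Z h] n] must be the functor, of type ((e -> (e -> t)) -> (t -> (e -> t))).
[[Z h] n] must have type ((e -> (e -> t)) -> (t -> (e -> t))). The sister n has type t; that is not a function onto ((e -> (e -> t)) -> (t -> (e -> t))), so [Z h] must be the functor, of type (t -> ((e -> (e -> t)) -> (t -> (e -> t)))).
[Z h] must have type (t -> ((e -> (e -> t)) -> (t -> (e -> t)))). The sister h has type (e -> e); that is not a function onto (t -> ((e -> (e -> t)) -> (t -> (e -> t)))), so Z must be the functor, of type ((e -> e) -> (t -> ((e -> (e -> t)) -> (t -> (e -> t))))).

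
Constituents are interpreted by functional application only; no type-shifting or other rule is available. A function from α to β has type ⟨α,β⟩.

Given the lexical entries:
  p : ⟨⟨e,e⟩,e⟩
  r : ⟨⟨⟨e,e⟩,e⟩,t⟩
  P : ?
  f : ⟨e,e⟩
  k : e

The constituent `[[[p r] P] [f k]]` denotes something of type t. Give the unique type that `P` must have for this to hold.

⟨t,⟨e,t⟩⟩

For [[[p r] P] [f k]] to have type t with [f k] of type e, [[p r] P] must be the function: [[p r] P] : ⟨e,t⟩.
For [[p r] P] to have type ⟨e,t⟩ with [p r] of type t, P must be the function: P : ⟨t,⟨e,t⟩⟩.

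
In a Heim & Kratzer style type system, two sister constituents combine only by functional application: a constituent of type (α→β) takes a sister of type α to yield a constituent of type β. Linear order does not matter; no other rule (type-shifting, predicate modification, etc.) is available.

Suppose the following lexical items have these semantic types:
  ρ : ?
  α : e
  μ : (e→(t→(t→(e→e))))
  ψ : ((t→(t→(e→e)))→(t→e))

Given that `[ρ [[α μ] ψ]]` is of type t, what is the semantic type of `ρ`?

((t→e)→t)

At [ρ [[α μ] ψ]] (required: t): [[α μ] ψ] is (t→e), which is not a function with range t; hence ρ is the functor — type ((t→e)→t).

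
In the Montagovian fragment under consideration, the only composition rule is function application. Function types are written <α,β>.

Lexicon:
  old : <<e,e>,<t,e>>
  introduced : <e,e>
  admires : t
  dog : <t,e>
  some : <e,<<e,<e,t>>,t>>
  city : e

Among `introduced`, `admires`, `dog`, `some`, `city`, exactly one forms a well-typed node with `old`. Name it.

introduced — combines: old : <<e,e>,<t,e>> takes introduced : <e,e> as argument, giving <t,e>.
admires : t — no; old wants <e,e>, and admires wants nothing (atomic).
dog : <t,e> — no; old wants <e,e>, and dog wants t.
some : <e,<<e,<e,t>>,t>> — no; old wants <e,e>, and some wants e.
city : e — no; old wants <e,e>, and city wants nothing (atomic).

introduced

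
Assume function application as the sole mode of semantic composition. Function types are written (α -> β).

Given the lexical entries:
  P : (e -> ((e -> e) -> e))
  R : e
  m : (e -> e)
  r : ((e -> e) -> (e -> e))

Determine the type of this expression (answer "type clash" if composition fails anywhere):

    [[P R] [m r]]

[P R]: P is (e -> ((e -> e) -> e)), R is e; result ((e -> e) -> e).
[m r]: r is ((e -> e) -> (e -> e)), m is (e -> e); result (e -> e).
[[P R] [m r]]: [P R] is ((e -> e) -> e), [m r] is (e -> e); result e.

e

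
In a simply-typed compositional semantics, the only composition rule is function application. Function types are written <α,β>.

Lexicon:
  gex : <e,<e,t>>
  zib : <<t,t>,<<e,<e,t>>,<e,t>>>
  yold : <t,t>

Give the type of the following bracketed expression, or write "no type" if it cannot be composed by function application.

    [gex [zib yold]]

At [zib yold], zib : <<t,t>,<<e,<e,t>>,<e,t>>> takes yold : <t,t>, giving <<e,<e,t>>,<e,t>>.
At [gex [zib yold]], [zib yold] : <<e,<e,t>>,<e,t>> takes gex : <e,<e,t>>, giving <e,t>.

<e,t>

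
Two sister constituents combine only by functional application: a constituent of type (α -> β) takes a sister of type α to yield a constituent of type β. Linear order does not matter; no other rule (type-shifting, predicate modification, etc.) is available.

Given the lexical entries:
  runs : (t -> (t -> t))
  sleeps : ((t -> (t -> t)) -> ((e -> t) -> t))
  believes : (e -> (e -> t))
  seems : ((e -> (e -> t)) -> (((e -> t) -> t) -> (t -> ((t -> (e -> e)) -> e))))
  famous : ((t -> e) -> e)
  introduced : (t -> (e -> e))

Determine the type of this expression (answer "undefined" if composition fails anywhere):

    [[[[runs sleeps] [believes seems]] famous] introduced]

At [runs sleeps], sleeps : ((t -> (t -> t)) -> ((e -> t) -> t)) takes runs : (t -> (t -> t)), giving ((e -> t) -> t).
At [believes seems], seems : ((e -> (e -> t)) -> (((e -> t) -> t) -> (t -> ((t -> (e -> e)) -> e)))) takes believes : (e -> (e -> t)), giving (((e -> t) -> t) -> (t -> ((t -> (e -> e)) -> e))).
At [[runs sleeps] [believes seems]], [believes seems] : (((e -> t) -> t) -> (t -> ((t -> (e -> e)) -> e))) takes [runs sleeps] : ((e -> t) -> t), giving (t -> ((t -> (e -> e)) -> e)).
[[[runs sleeps] [believes seems]] famous]: (t -> ((t -> (e -> e)) -> e)) with ((t -> e) -> e) — neither is a function whose domain matches the other; composition fails here.

undefined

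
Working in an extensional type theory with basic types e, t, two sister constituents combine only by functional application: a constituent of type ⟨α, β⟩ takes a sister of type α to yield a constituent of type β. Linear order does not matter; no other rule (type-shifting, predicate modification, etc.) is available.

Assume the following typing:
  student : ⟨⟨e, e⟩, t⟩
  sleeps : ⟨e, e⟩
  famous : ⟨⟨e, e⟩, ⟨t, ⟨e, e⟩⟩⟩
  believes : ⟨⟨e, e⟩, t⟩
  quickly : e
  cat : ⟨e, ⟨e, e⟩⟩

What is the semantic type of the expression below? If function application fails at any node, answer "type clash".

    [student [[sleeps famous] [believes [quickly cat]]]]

[sleeps famous]: ⟨⟨e, e⟩, ⟨t, ⟨e, e⟩⟩⟩ applied to ⟨e, e⟩ yields ⟨t, ⟨e, e⟩⟩.
[quickly cat]: ⟨e, ⟨e, e⟩⟩ applied to e yields ⟨e, e⟩.
[believes [quickly cat]]: ⟨⟨e, e⟩, t⟩ applied to ⟨e, e⟩ yields t.
[[sleeps famous] [believes [quickly cat]]]: ⟨t, ⟨e, e⟩⟩ applied to t yields ⟨e, e⟩.
[student [[sleeps famous] [believes [quickly cat]]]]: ⟨⟨e, e⟩, t⟩ applied to ⟨e, e⟩ yields t.

t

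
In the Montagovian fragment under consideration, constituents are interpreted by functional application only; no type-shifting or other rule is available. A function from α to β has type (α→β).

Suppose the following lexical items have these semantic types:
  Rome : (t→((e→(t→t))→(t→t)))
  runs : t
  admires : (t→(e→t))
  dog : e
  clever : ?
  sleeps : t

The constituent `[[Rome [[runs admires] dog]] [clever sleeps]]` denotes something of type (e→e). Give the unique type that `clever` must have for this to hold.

(t→(((e→(t→t))→(t→t))→(e→e)))

For [[Rome [[runs admires] dog]] [clever sleeps]] to have type (e→e) with [Rome [[runs admires] dog]] of type ((e→(t→t))→(t→t)), [clever sleeps] must be the function: [clever sleeps] : (((e→(t→t))→(t→t))→(e→e)).
For [clever sleeps] to have type (((e→(t→t))→(t→t))→(e→e)) with sleeps of type t, clever must be the function: clever : (t→(((e→(t→t))→(t→t))→(e→e))).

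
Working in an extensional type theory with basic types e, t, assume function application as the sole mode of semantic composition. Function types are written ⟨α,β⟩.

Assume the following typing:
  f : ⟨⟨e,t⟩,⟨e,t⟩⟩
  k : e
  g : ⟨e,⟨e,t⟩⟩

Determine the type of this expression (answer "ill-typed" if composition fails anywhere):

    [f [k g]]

⟨e,t⟩

At [k g], g : ⟨e,⟨e,t⟩⟩ takes k : e, giving ⟨e,t⟩.
At [f [k g]], f : ⟨⟨e,t⟩,⟨e,t⟩⟩ takes [k g] : ⟨e,t⟩, giving ⟨e,t⟩.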